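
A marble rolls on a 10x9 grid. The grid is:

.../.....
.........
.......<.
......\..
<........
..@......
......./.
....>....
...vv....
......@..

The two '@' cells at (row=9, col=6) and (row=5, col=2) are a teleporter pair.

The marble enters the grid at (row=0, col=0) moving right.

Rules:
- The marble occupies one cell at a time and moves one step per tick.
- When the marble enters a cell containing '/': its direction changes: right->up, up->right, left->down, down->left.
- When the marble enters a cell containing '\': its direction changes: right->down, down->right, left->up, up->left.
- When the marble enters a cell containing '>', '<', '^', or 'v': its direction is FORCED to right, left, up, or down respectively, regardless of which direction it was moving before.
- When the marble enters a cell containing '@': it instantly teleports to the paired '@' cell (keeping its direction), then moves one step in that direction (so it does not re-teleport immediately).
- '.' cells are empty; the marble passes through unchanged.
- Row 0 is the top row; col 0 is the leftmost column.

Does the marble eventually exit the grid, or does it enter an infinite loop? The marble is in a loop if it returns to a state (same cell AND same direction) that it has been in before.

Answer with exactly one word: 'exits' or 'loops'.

Step 1: enter (0,0), '.' pass, move right to (0,1)
Step 2: enter (0,1), '.' pass, move right to (0,2)
Step 3: enter (0,2), '.' pass, move right to (0,3)
Step 4: enter (0,3), '/' deflects right->up, move up to (-1,3)
Step 5: at (-1,3) — EXIT via top edge, pos 3

Answer: exits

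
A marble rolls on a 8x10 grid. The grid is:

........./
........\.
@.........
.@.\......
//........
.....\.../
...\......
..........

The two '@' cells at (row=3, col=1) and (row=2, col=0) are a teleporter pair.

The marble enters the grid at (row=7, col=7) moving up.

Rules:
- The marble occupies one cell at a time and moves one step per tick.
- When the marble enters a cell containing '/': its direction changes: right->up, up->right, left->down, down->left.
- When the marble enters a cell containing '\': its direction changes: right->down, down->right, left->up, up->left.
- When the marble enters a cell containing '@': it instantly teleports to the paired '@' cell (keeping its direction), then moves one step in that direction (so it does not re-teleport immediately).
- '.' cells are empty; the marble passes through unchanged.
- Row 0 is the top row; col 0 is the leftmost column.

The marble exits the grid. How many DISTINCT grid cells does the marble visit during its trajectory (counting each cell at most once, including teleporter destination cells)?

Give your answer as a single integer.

Answer: 8

Derivation:
Step 1: enter (7,7), '.' pass, move up to (6,7)
Step 2: enter (6,7), '.' pass, move up to (5,7)
Step 3: enter (5,7), '.' pass, move up to (4,7)
Step 4: enter (4,7), '.' pass, move up to (3,7)
Step 5: enter (3,7), '.' pass, move up to (2,7)
Step 6: enter (2,7), '.' pass, move up to (1,7)
Step 7: enter (1,7), '.' pass, move up to (0,7)
Step 8: enter (0,7), '.' pass, move up to (-1,7)
Step 9: at (-1,7) — EXIT via top edge, pos 7
Distinct cells visited: 8 (path length 8)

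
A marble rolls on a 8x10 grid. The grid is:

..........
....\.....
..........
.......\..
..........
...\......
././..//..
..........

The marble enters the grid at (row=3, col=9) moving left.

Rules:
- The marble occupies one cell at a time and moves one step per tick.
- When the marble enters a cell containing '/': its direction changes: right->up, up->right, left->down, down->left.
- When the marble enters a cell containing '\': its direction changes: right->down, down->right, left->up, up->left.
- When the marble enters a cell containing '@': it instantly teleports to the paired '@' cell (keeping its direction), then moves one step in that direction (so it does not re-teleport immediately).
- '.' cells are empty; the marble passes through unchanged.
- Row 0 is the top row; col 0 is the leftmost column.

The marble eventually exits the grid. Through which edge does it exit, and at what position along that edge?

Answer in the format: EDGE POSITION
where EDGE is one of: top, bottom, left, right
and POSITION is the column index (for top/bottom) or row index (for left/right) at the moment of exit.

Answer: top 7

Derivation:
Step 1: enter (3,9), '.' pass, move left to (3,8)
Step 2: enter (3,8), '.' pass, move left to (3,7)
Step 3: enter (3,7), '\' deflects left->up, move up to (2,7)
Step 4: enter (2,7), '.' pass, move up to (1,7)
Step 5: enter (1,7), '.' pass, move up to (0,7)
Step 6: enter (0,7), '.' pass, move up to (-1,7)
Step 7: at (-1,7) — EXIT via top edge, pos 7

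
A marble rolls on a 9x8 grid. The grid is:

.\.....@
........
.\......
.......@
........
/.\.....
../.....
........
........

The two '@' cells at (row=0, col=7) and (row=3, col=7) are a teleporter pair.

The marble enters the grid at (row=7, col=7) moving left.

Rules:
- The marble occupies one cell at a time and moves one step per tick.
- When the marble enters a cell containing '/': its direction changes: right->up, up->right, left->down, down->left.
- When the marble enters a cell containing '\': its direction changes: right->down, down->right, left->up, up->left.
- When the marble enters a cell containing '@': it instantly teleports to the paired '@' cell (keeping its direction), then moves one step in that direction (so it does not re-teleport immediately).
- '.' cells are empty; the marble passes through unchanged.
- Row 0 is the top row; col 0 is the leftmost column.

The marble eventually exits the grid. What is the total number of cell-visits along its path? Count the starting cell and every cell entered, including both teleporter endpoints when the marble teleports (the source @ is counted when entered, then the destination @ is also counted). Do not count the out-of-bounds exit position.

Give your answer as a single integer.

Step 1: enter (7,7), '.' pass, move left to (7,6)
Step 2: enter (7,6), '.' pass, move left to (7,5)
Step 3: enter (7,5), '.' pass, move left to (7,4)
Step 4: enter (7,4), '.' pass, move left to (7,3)
Step 5: enter (7,3), '.' pass, move left to (7,2)
Step 6: enter (7,2), '.' pass, move left to (7,1)
Step 7: enter (7,1), '.' pass, move left to (7,0)
Step 8: enter (7,0), '.' pass, move left to (7,-1)
Step 9: at (7,-1) — EXIT via left edge, pos 7
Path length (cell visits): 8

Answer: 8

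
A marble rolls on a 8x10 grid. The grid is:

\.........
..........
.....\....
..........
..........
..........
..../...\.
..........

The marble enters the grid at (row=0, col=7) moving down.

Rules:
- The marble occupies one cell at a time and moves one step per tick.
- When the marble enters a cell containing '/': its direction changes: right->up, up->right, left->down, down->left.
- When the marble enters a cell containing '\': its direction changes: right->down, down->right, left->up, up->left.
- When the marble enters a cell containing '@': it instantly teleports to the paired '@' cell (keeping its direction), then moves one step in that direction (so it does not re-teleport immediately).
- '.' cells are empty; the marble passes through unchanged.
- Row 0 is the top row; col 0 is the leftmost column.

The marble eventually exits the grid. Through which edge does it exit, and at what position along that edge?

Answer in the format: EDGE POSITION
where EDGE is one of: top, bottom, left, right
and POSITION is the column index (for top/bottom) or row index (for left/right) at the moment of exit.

Answer: bottom 7

Derivation:
Step 1: enter (0,7), '.' pass, move down to (1,7)
Step 2: enter (1,7), '.' pass, move down to (2,7)
Step 3: enter (2,7), '.' pass, move down to (3,7)
Step 4: enter (3,7), '.' pass, move down to (4,7)
Step 5: enter (4,7), '.' pass, move down to (5,7)
Step 6: enter (5,7), '.' pass, move down to (6,7)
Step 7: enter (6,7), '.' pass, move down to (7,7)
Step 8: enter (7,7), '.' pass, move down to (8,7)
Step 9: at (8,7) — EXIT via bottom edge, pos 7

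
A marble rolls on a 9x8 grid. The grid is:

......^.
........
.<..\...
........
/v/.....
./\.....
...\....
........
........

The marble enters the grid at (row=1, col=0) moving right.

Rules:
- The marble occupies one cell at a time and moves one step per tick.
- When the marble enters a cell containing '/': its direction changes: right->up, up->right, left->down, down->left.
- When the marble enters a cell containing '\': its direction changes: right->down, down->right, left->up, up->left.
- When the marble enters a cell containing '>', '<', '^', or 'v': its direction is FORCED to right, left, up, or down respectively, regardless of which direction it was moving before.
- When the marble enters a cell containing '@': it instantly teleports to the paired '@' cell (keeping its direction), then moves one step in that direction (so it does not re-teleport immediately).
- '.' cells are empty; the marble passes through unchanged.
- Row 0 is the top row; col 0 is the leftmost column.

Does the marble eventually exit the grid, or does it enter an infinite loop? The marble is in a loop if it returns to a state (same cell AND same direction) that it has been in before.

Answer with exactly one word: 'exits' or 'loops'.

Answer: exits

Derivation:
Step 1: enter (1,0), '.' pass, move right to (1,1)
Step 2: enter (1,1), '.' pass, move right to (1,2)
Step 3: enter (1,2), '.' pass, move right to (1,3)
Step 4: enter (1,3), '.' pass, move right to (1,4)
Step 5: enter (1,4), '.' pass, move right to (1,5)
Step 6: enter (1,5), '.' pass, move right to (1,6)
Step 7: enter (1,6), '.' pass, move right to (1,7)
Step 8: enter (1,7), '.' pass, move right to (1,8)
Step 9: at (1,8) — EXIT via right edge, pos 1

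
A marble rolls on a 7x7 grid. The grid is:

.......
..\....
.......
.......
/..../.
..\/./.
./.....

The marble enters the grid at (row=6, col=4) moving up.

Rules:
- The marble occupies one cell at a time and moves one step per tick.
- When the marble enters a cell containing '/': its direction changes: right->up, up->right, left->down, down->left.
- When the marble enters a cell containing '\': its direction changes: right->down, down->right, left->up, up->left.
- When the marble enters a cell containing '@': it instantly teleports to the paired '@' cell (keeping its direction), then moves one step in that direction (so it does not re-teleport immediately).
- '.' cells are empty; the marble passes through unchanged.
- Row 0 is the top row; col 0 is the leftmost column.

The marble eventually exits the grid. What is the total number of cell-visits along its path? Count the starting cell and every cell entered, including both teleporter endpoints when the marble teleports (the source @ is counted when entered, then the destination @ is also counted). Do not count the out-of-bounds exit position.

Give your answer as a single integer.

Answer: 7

Derivation:
Step 1: enter (6,4), '.' pass, move up to (5,4)
Step 2: enter (5,4), '.' pass, move up to (4,4)
Step 3: enter (4,4), '.' pass, move up to (3,4)
Step 4: enter (3,4), '.' pass, move up to (2,4)
Step 5: enter (2,4), '.' pass, move up to (1,4)
Step 6: enter (1,4), '.' pass, move up to (0,4)
Step 7: enter (0,4), '.' pass, move up to (-1,4)
Step 8: at (-1,4) — EXIT via top edge, pos 4
Path length (cell visits): 7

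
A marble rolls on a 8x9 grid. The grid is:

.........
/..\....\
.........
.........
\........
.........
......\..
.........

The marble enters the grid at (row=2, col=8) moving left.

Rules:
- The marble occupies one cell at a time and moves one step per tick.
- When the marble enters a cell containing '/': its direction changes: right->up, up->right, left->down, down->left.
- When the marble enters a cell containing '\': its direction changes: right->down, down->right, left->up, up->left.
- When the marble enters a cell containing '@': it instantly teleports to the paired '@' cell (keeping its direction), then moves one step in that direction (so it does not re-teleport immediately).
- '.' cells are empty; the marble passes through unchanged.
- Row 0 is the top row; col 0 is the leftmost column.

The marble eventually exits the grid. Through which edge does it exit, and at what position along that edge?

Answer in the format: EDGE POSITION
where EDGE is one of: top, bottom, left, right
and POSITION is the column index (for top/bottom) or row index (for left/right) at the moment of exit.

Step 1: enter (2,8), '.' pass, move left to (2,7)
Step 2: enter (2,7), '.' pass, move left to (2,6)
Step 3: enter (2,6), '.' pass, move left to (2,5)
Step 4: enter (2,5), '.' pass, move left to (2,4)
Step 5: enter (2,4), '.' pass, move left to (2,3)
Step 6: enter (2,3), '.' pass, move left to (2,2)
Step 7: enter (2,2), '.' pass, move left to (2,1)
Step 8: enter (2,1), '.' pass, move left to (2,0)
Step 9: enter (2,0), '.' pass, move left to (2,-1)
Step 10: at (2,-1) — EXIT via left edge, pos 2

Answer: left 2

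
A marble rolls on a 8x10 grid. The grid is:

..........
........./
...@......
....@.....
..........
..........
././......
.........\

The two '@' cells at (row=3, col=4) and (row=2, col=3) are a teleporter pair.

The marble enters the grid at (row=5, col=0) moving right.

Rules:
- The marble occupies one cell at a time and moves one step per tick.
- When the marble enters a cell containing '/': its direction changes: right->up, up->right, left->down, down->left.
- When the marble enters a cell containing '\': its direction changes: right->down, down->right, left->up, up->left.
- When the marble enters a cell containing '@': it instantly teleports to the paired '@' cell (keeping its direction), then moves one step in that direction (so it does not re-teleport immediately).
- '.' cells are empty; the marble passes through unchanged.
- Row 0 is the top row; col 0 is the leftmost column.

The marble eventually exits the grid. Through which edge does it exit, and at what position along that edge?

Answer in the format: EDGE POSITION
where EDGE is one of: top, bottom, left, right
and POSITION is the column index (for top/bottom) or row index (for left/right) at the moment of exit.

Answer: right 5

Derivation:
Step 1: enter (5,0), '.' pass, move right to (5,1)
Step 2: enter (5,1), '.' pass, move right to (5,2)
Step 3: enter (5,2), '.' pass, move right to (5,3)
Step 4: enter (5,3), '.' pass, move right to (5,4)
Step 5: enter (5,4), '.' pass, move right to (5,5)
Step 6: enter (5,5), '.' pass, move right to (5,6)
Step 7: enter (5,6), '.' pass, move right to (5,7)
Step 8: enter (5,7), '.' pass, move right to (5,8)
Step 9: enter (5,8), '.' pass, move right to (5,9)
Step 10: enter (5,9), '.' pass, move right to (5,10)
Step 11: at (5,10) — EXIT via right edge, pos 5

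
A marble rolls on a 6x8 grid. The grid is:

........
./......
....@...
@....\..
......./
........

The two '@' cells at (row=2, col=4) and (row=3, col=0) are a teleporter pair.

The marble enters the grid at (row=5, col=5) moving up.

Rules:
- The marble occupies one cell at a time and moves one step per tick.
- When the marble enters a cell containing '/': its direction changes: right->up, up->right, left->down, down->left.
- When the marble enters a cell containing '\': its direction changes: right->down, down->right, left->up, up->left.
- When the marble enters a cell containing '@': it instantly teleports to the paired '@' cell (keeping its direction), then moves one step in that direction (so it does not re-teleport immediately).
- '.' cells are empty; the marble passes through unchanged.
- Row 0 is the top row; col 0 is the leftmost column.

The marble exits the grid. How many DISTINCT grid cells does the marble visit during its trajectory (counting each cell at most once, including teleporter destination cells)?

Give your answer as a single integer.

Step 1: enter (5,5), '.' pass, move up to (4,5)
Step 2: enter (4,5), '.' pass, move up to (3,5)
Step 3: enter (3,5), '\' deflects up->left, move left to (3,4)
Step 4: enter (3,4), '.' pass, move left to (3,3)
Step 5: enter (3,3), '.' pass, move left to (3,2)
Step 6: enter (3,2), '.' pass, move left to (3,1)
Step 7: enter (3,1), '.' pass, move left to (3,0)
Step 8: enter (3,0), '@' teleport (3,0)->(2,4), also enter (2,4), move left to (2,3)
Step 9: enter (2,3), '.' pass, move left to (2,2)
Step 10: enter (2,2), '.' pass, move left to (2,1)
Step 11: enter (2,1), '.' pass, move left to (2,0)
Step 12: enter (2,0), '.' pass, move left to (2,-1)
Step 13: at (2,-1) — EXIT via left edge, pos 2
Distinct cells visited: 13 (path length 13)

Answer: 13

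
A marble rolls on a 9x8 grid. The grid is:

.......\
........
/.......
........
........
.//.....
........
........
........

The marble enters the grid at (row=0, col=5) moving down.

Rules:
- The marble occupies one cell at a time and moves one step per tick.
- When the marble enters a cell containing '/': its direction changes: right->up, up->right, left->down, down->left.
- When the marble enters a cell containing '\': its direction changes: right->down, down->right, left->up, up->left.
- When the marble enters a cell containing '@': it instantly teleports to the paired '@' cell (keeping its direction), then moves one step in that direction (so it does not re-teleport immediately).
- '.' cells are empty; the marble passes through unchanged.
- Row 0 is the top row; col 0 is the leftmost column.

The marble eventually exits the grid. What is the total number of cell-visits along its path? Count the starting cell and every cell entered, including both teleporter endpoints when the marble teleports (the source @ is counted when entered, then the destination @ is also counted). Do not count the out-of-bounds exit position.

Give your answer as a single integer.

Step 1: enter (0,5), '.' pass, move down to (1,5)
Step 2: enter (1,5), '.' pass, move down to (2,5)
Step 3: enter (2,5), '.' pass, move down to (3,5)
Step 4: enter (3,5), '.' pass, move down to (4,5)
Step 5: enter (4,5), '.' pass, move down to (5,5)
Step 6: enter (5,5), '.' pass, move down to (6,5)
Step 7: enter (6,5), '.' pass, move down to (7,5)
Step 8: enter (7,5), '.' pass, move down to (8,5)
Step 9: enter (8,5), '.' pass, move down to (9,5)
Step 10: at (9,5) — EXIT via bottom edge, pos 5
Path length (cell visits): 9

Answer: 9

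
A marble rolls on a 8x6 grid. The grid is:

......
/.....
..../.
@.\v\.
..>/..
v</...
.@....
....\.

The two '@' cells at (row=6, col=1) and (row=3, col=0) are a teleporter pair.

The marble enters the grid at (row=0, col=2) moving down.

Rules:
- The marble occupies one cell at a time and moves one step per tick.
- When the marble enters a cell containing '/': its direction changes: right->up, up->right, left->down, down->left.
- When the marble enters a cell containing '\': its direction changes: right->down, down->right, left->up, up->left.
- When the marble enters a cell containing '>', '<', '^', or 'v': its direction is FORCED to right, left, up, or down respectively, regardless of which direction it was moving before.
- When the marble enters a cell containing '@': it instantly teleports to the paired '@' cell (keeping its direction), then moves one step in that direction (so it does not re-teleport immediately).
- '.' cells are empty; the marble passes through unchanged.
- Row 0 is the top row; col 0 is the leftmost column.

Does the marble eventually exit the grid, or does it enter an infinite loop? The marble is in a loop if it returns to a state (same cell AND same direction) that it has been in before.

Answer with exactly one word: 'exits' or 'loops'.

Answer: loops

Derivation:
Step 1: enter (0,2), '.' pass, move down to (1,2)
Step 2: enter (1,2), '.' pass, move down to (2,2)
Step 3: enter (2,2), '.' pass, move down to (3,2)
Step 4: enter (3,2), '\' deflects down->right, move right to (3,3)
Step 5: enter (3,3), 'v' forces right->down, move down to (4,3)
Step 6: enter (4,3), '/' deflects down->left, move left to (4,2)
Step 7: enter (4,2), '>' forces left->right, move right to (4,3)
Step 8: enter (4,3), '/' deflects right->up, move up to (3,3)
Step 9: enter (3,3), 'v' forces up->down, move down to (4,3)
Step 10: at (4,3) dir=down — LOOP DETECTED (seen before)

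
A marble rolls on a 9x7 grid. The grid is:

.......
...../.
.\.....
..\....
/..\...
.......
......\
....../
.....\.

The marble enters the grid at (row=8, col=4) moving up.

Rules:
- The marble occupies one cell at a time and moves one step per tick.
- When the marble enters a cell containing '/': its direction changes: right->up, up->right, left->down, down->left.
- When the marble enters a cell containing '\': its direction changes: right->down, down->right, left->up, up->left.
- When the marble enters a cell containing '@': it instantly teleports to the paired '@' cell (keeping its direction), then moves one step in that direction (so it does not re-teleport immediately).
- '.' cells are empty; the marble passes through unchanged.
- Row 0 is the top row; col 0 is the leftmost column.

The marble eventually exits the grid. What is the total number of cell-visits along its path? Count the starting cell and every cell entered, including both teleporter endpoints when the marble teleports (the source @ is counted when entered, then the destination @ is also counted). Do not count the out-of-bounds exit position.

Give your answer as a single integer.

Answer: 9

Derivation:
Step 1: enter (8,4), '.' pass, move up to (7,4)
Step 2: enter (7,4), '.' pass, move up to (6,4)
Step 3: enter (6,4), '.' pass, move up to (5,4)
Step 4: enter (5,4), '.' pass, move up to (4,4)
Step 5: enter (4,4), '.' pass, move up to (3,4)
Step 6: enter (3,4), '.' pass, move up to (2,4)
Step 7: enter (2,4), '.' pass, move up to (1,4)
Step 8: enter (1,4), '.' pass, move up to (0,4)
Step 9: enter (0,4), '.' pass, move up to (-1,4)
Step 10: at (-1,4) — EXIT via top edge, pos 4
Path length (cell visits): 9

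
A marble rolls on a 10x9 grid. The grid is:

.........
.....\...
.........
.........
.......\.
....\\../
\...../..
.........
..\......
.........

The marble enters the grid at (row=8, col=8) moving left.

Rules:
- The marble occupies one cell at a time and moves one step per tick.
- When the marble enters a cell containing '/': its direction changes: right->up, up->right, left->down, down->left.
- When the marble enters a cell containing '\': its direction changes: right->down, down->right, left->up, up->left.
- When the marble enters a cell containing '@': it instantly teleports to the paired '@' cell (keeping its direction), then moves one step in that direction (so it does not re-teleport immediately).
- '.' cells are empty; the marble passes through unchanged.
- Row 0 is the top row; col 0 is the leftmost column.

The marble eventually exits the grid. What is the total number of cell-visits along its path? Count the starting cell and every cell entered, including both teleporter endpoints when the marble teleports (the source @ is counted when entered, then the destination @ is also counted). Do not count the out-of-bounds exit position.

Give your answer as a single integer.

Answer: 15

Derivation:
Step 1: enter (8,8), '.' pass, move left to (8,7)
Step 2: enter (8,7), '.' pass, move left to (8,6)
Step 3: enter (8,6), '.' pass, move left to (8,5)
Step 4: enter (8,5), '.' pass, move left to (8,4)
Step 5: enter (8,4), '.' pass, move left to (8,3)
Step 6: enter (8,3), '.' pass, move left to (8,2)
Step 7: enter (8,2), '\' deflects left->up, move up to (7,2)
Step 8: enter (7,2), '.' pass, move up to (6,2)
Step 9: enter (6,2), '.' pass, move up to (5,2)
Step 10: enter (5,2), '.' pass, move up to (4,2)
Step 11: enter (4,2), '.' pass, move up to (3,2)
Step 12: enter (3,2), '.' pass, move up to (2,2)
Step 13: enter (2,2), '.' pass, move up to (1,2)
Step 14: enter (1,2), '.' pass, move up to (0,2)
Step 15: enter (0,2), '.' pass, move up to (-1,2)
Step 16: at (-1,2) — EXIT via top edge, pos 2
Path length (cell visits): 15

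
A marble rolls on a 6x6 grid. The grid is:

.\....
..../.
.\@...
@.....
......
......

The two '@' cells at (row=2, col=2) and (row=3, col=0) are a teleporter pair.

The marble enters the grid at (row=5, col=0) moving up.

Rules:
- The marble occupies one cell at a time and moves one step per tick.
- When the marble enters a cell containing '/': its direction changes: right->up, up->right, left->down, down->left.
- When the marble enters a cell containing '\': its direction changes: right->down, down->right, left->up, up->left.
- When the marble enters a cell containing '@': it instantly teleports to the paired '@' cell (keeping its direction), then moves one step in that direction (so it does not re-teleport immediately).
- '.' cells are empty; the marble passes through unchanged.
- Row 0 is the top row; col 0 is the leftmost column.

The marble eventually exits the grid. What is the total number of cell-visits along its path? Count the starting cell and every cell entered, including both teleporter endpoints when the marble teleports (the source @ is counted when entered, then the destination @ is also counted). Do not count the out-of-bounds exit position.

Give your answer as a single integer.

Answer: 6

Derivation:
Step 1: enter (5,0), '.' pass, move up to (4,0)
Step 2: enter (4,0), '.' pass, move up to (3,0)
Step 3: enter (3,0), '@' teleport (3,0)->(2,2), also enter (2,2), move up to (1,2)
Step 4: enter (1,2), '.' pass, move up to (0,2)
Step 5: enter (0,2), '.' pass, move up to (-1,2)
Step 6: at (-1,2) — EXIT via top edge, pos 2
Path length (cell visits): 6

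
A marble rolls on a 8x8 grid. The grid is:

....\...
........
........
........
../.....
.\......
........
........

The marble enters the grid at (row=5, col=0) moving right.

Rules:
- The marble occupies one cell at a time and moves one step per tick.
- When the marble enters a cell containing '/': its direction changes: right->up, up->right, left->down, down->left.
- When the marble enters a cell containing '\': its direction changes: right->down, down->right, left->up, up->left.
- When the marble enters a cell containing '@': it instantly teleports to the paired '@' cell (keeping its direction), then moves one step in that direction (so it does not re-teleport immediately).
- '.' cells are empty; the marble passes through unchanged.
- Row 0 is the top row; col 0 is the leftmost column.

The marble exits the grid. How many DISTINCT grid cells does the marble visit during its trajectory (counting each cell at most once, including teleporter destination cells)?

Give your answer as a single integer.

Answer: 4

Derivation:
Step 1: enter (5,0), '.' pass, move right to (5,1)
Step 2: enter (5,1), '\' deflects right->down, move down to (6,1)
Step 3: enter (6,1), '.' pass, move down to (7,1)
Step 4: enter (7,1), '.' pass, move down to (8,1)
Step 5: at (8,1) — EXIT via bottom edge, pos 1
Distinct cells visited: 4 (path length 4)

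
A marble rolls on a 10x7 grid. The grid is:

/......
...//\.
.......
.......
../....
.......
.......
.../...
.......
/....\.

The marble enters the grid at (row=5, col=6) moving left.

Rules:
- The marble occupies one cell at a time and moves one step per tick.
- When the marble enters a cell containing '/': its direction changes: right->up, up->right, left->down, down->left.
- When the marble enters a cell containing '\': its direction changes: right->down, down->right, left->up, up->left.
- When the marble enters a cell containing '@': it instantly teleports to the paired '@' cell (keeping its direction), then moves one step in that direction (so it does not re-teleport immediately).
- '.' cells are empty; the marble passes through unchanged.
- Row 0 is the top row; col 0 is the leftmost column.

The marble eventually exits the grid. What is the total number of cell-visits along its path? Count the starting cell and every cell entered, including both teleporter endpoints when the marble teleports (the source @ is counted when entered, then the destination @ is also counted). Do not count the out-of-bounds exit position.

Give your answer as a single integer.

Step 1: enter (5,6), '.' pass, move left to (5,5)
Step 2: enter (5,5), '.' pass, move left to (5,4)
Step 3: enter (5,4), '.' pass, move left to (5,3)
Step 4: enter (5,3), '.' pass, move left to (5,2)
Step 5: enter (5,2), '.' pass, move left to (5,1)
Step 6: enter (5,1), '.' pass, move left to (5,0)
Step 7: enter (5,0), '.' pass, move left to (5,-1)
Step 8: at (5,-1) — EXIT via left edge, pos 5
Path length (cell visits): 7

Answer: 7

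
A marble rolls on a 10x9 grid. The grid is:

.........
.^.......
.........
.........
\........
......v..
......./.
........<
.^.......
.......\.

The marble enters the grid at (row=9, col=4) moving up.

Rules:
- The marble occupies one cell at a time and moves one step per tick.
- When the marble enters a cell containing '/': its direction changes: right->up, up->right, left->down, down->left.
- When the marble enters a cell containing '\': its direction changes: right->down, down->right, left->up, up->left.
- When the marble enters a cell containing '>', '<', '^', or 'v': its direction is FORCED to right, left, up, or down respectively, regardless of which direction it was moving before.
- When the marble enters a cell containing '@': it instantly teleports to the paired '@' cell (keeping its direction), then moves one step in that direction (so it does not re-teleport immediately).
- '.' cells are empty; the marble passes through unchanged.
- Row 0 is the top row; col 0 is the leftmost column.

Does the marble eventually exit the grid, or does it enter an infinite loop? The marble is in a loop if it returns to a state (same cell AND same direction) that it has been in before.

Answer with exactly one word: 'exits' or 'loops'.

Answer: exits

Derivation:
Step 1: enter (9,4), '.' pass, move up to (8,4)
Step 2: enter (8,4), '.' pass, move up to (7,4)
Step 3: enter (7,4), '.' pass, move up to (6,4)
Step 4: enter (6,4), '.' pass, move up to (5,4)
Step 5: enter (5,4), '.' pass, move up to (4,4)
Step 6: enter (4,4), '.' pass, move up to (3,4)
Step 7: enter (3,4), '.' pass, move up to (2,4)
Step 8: enter (2,4), '.' pass, move up to (1,4)
Step 9: enter (1,4), '.' pass, move up to (0,4)
Step 10: enter (0,4), '.' pass, move up to (-1,4)
Step 11: at (-1,4) — EXIT via top edge, pos 4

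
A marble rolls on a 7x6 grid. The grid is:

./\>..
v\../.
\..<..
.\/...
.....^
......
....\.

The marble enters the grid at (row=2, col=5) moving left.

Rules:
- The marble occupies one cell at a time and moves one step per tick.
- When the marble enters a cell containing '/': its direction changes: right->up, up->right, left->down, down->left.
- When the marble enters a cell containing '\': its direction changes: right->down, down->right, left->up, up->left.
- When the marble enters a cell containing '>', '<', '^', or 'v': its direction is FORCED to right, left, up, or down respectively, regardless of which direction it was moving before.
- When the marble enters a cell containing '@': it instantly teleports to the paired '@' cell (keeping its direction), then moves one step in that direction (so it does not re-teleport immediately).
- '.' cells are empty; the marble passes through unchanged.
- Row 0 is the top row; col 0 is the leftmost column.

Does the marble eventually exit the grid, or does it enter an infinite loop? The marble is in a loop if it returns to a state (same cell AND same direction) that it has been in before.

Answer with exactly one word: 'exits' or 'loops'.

Answer: loops

Derivation:
Step 1: enter (2,5), '.' pass, move left to (2,4)
Step 2: enter (2,4), '.' pass, move left to (2,3)
Step 3: enter (2,3), '<' forces left->left, move left to (2,2)
Step 4: enter (2,2), '.' pass, move left to (2,1)
Step 5: enter (2,1), '.' pass, move left to (2,0)
Step 6: enter (2,0), '\' deflects left->up, move up to (1,0)
Step 7: enter (1,0), 'v' forces up->down, move down to (2,0)
Step 8: enter (2,0), '\' deflects down->right, move right to (2,1)
Step 9: enter (2,1), '.' pass, move right to (2,2)
Step 10: enter (2,2), '.' pass, move right to (2,3)
Step 11: enter (2,3), '<' forces right->left, move left to (2,2)
Step 12: at (2,2) dir=left — LOOP DETECTED (seen before)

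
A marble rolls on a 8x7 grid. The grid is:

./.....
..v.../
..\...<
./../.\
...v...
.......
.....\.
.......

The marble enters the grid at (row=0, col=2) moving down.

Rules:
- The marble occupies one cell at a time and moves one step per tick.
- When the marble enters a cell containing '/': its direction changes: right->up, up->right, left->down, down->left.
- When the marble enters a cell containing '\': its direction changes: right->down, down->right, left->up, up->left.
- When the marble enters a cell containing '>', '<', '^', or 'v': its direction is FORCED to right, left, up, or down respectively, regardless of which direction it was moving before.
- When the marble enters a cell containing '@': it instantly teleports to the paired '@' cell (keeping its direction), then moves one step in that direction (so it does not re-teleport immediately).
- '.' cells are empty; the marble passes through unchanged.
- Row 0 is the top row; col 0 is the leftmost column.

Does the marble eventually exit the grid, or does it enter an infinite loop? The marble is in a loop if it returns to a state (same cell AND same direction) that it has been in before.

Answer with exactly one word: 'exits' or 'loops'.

Step 1: enter (0,2), '.' pass, move down to (1,2)
Step 2: enter (1,2), 'v' forces down->down, move down to (2,2)
Step 3: enter (2,2), '\' deflects down->right, move right to (2,3)
Step 4: enter (2,3), '.' pass, move right to (2,4)
Step 5: enter (2,4), '.' pass, move right to (2,5)
Step 6: enter (2,5), '.' pass, move right to (2,6)
Step 7: enter (2,6), '<' forces right->left, move left to (2,5)
Step 8: enter (2,5), '.' pass, move left to (2,4)
Step 9: enter (2,4), '.' pass, move left to (2,3)
Step 10: enter (2,3), '.' pass, move left to (2,2)
Step 11: enter (2,2), '\' deflects left->up, move up to (1,2)
Step 12: enter (1,2), 'v' forces up->down, move down to (2,2)
Step 13: at (2,2) dir=down — LOOP DETECTED (seen before)

Answer: loops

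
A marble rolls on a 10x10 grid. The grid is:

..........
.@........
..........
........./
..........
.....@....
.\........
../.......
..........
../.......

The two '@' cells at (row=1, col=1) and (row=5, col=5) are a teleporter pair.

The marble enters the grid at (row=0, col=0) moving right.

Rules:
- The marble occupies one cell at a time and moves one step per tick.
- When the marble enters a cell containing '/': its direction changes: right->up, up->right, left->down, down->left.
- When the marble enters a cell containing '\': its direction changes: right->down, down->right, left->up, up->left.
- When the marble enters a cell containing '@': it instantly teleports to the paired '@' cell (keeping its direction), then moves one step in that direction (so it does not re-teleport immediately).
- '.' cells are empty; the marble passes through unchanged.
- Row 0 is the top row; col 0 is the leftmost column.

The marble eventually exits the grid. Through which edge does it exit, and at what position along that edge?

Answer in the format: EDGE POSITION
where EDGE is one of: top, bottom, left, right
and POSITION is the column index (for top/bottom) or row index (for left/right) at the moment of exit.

Step 1: enter (0,0), '.' pass, move right to (0,1)
Step 2: enter (0,1), '.' pass, move right to (0,2)
Step 3: enter (0,2), '.' pass, move right to (0,3)
Step 4: enter (0,3), '.' pass, move right to (0,4)
Step 5: enter (0,4), '.' pass, move right to (0,5)
Step 6: enter (0,5), '.' pass, move right to (0,6)
Step 7: enter (0,6), '.' pass, move right to (0,7)
Step 8: enter (0,7), '.' pass, move right to (0,8)
Step 9: enter (0,8), '.' pass, move right to (0,9)
Step 10: enter (0,9), '.' pass, move right to (0,10)
Step 11: at (0,10) — EXIT via right edge, pos 0

Answer: right 0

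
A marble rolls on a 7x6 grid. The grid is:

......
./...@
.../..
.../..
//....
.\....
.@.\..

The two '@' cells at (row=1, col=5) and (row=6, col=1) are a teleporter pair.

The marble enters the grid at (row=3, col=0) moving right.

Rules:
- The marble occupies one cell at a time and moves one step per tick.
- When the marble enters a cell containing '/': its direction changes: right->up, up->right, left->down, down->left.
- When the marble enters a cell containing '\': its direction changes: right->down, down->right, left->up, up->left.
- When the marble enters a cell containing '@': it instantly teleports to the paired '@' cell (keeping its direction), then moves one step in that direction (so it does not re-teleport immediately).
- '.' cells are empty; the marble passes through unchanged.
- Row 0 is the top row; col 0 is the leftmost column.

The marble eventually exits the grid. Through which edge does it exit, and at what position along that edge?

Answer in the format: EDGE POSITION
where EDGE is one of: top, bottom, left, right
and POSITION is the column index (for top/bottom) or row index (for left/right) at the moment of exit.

Answer: right 2

Derivation:
Step 1: enter (3,0), '.' pass, move right to (3,1)
Step 2: enter (3,1), '.' pass, move right to (3,2)
Step 3: enter (3,2), '.' pass, move right to (3,3)
Step 4: enter (3,3), '/' deflects right->up, move up to (2,3)
Step 5: enter (2,3), '/' deflects up->right, move right to (2,4)
Step 6: enter (2,4), '.' pass, move right to (2,5)
Step 7: enter (2,5), '.' pass, move right to (2,6)
Step 8: at (2,6) — EXIT via right edge, pos 2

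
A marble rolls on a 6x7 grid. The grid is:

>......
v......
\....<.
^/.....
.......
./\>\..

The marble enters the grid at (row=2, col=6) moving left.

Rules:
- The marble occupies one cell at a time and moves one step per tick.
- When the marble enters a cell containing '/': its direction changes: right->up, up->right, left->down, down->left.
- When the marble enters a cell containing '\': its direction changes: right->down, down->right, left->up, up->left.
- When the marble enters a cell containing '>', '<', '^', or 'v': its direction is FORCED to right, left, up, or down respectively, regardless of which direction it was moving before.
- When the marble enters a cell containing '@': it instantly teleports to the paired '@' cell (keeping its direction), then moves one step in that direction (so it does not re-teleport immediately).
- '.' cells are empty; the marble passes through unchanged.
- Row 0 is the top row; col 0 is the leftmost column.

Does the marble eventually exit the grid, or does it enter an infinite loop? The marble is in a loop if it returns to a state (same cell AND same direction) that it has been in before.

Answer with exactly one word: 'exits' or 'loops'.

Answer: loops

Derivation:
Step 1: enter (2,6), '.' pass, move left to (2,5)
Step 2: enter (2,5), '<' forces left->left, move left to (2,4)
Step 3: enter (2,4), '.' pass, move left to (2,3)
Step 4: enter (2,3), '.' pass, move left to (2,2)
Step 5: enter (2,2), '.' pass, move left to (2,1)
Step 6: enter (2,1), '.' pass, move left to (2,0)
Step 7: enter (2,0), '\' deflects left->up, move up to (1,0)
Step 8: enter (1,0), 'v' forces up->down, move down to (2,0)
Step 9: enter (2,0), '\' deflects down->right, move right to (2,1)
Step 10: enter (2,1), '.' pass, move right to (2,2)
Step 11: enter (2,2), '.' pass, move right to (2,3)
Step 12: enter (2,3), '.' pass, move right to (2,4)
Step 13: enter (2,4), '.' pass, move right to (2,5)
Step 14: enter (2,5), '<' forces right->left, move left to (2,4)
Step 15: at (2,4) dir=left — LOOP DETECTED (seen before)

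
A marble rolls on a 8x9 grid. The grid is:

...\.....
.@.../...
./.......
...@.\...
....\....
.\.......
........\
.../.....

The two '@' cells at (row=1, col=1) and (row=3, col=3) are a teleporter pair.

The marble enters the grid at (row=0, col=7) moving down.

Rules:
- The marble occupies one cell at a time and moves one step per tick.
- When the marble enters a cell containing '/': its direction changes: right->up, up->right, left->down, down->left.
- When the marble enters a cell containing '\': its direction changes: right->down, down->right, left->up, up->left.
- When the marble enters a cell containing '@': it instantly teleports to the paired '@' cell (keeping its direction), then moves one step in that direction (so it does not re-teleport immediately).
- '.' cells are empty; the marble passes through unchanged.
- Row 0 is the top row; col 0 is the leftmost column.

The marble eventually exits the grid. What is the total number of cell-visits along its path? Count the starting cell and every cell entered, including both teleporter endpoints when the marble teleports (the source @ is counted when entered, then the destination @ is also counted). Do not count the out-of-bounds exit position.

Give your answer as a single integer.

Step 1: enter (0,7), '.' pass, move down to (1,7)
Step 2: enter (1,7), '.' pass, move down to (2,7)
Step 3: enter (2,7), '.' pass, move down to (3,7)
Step 4: enter (3,7), '.' pass, move down to (4,7)
Step 5: enter (4,7), '.' pass, move down to (5,7)
Step 6: enter (5,7), '.' pass, move down to (6,7)
Step 7: enter (6,7), '.' pass, move down to (7,7)
Step 8: enter (7,7), '.' pass, move down to (8,7)
Step 9: at (8,7) — EXIT via bottom edge, pos 7
Path length (cell visits): 8

Answer: 8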